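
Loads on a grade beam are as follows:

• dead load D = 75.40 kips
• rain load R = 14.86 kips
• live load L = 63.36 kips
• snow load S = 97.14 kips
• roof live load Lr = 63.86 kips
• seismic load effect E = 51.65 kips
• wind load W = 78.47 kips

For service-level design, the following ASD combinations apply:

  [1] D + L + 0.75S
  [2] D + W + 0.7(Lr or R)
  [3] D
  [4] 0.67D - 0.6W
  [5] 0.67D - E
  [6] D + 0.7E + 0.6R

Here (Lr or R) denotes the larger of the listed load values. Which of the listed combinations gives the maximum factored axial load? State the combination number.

(Lr or R) → Lr = 63.86 kips.
[1] 1.0(75.40) + 1.0(63.36) + 0.75(97.14) = 211.62
[2] 1.0(75.40) + 1.0(78.47) + 0.7(63.86) = 198.57
[3] 1.0(75.40) = 75.40
[4] 0.67(75.40) - 0.6(78.47) = 3.44
[5] 0.67(75.40) - 1.0(51.65) = -1.13
[6] 1.0(75.40) + 0.7(51.65) + 0.6(14.86) = 120.47
The largest value is 211.62 kips from combination 1.

Combination 1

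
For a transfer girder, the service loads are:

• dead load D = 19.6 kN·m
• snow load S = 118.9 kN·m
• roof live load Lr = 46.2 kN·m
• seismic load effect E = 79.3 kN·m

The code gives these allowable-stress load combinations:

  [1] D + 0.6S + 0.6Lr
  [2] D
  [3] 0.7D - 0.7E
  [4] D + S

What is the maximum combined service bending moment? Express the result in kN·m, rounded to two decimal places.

138.50 kN·m

[1] 1.0(19.6) + 0.6(118.9) + 0.6(46.2) = 19.60 + 71.34 + 27.72 = 118.66
[2] 1.0(19.6) = 19.60
[3] 0.7(19.6) - 0.7(79.3) = 13.72 - 55.51 = -41.79
[4] 1.0(19.6) + 1.0(118.9) = 19.60 + 118.90 = 138.50
The controlling combination is 4, giving 138.50 kN·m.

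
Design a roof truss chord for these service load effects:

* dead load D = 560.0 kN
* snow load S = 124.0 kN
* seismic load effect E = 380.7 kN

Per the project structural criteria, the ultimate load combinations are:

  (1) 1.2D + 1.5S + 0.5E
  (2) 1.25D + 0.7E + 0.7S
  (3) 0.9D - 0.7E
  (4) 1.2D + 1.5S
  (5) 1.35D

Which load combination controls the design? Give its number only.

(1) 1.2(560.0) + 1.5(124.0) + 0.5(380.7) = 672.0 + 186.0 + 190.4 = 1048.4
(2) 1.25(560.0) + 0.7(380.7) + 0.7(124.0) = 700.0 + 266.5 + 86.8 = 1053.3
(3) 0.9(560.0) - 0.7(380.7) = 504.0 - 266.5 = 237.5
(4) 1.2(560.0) + 1.5(124.0) = 672.0 + 186.0 = 858.0
(5) 1.35(560.0) = 756.0
The largest value is 1053.3 kN from combination 2.

Combination 2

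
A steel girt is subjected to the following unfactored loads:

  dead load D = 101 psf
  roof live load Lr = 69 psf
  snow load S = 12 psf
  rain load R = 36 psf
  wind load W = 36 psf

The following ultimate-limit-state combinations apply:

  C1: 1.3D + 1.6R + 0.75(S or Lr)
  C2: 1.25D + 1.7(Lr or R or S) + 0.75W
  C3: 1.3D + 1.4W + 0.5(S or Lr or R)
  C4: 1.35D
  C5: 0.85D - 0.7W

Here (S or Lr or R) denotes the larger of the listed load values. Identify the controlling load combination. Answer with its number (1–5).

(S or Lr) → Lr = 69 psf; (Lr or R or S) → Lr = 69 psf; (S or Lr or R) → Lr = 69 psf.
C1: 1.3(101) + 1.6(36) + 0.75(69) = 240.65
C2: 1.25(101) + 1.7(69) + 0.75(36) = 270.55
C3: 1.3(101) + 1.4(36) + 0.5(69) = 216.20
C4: 1.35(101) = 136.35
C5: 0.85(101) - 0.7(36) = 60.65
The largest value is 270.55 psf from combination 2.

Combination 2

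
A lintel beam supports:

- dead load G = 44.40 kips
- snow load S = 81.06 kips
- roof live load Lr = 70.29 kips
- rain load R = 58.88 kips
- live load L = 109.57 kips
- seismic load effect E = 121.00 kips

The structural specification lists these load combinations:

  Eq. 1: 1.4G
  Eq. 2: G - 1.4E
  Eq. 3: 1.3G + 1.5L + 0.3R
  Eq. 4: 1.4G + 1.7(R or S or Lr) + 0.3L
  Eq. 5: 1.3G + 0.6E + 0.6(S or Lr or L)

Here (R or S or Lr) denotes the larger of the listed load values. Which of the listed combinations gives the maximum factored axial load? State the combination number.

Combination 3

(R or S or Lr) → S = 81.06 kips; (S or Lr or L) → L = 109.57 kips.
Eq. 1: 1.4(44.40) = 62.16
Eq. 2: 1.0(44.40) - 1.4(121.00) = -125.00
Eq. 3: 1.3(44.40) + 1.5(109.57) + 0.3(58.88) = 239.74
Eq. 4: 1.4(44.40) + 1.7(81.06) + 0.3(109.57) = 232.83
Eq. 5: 1.3(44.40) + 0.6(121.00) + 0.6(109.57) = 196.06
The largest value is 239.74 kips from combination 3.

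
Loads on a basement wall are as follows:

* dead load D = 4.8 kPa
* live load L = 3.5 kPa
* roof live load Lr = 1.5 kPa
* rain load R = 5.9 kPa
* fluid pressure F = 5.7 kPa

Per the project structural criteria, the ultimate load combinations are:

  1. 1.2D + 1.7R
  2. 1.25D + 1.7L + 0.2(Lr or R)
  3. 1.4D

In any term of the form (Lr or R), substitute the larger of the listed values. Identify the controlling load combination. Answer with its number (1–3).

(Lr or R) → R = 5.9 kPa.
1. 1.2(4.8) + 1.7(5.9) = 5.8 + 10.0 = 15.8
2. 1.25(4.8) + 1.7(3.5) + 0.2(5.9) = 13.1
3. 1.4(4.8) = 6.7
The largest value is 15.8 kPa from combination 1.

Combination 1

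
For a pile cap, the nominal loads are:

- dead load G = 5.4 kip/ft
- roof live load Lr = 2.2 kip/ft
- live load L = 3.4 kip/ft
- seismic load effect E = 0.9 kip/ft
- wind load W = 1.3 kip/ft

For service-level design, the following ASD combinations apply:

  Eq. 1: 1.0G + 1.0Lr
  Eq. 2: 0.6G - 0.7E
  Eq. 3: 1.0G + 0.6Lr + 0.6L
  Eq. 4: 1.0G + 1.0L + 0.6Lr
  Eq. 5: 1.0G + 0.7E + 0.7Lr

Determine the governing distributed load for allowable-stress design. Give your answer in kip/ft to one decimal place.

10.1 kip/ft

Eq. 1: 1.0(5.4) + 1.0(2.2) = 7.6
Eq. 2: 0.6(5.4) - 0.7(0.9) = 2.6
Eq. 3: 1.0(5.4) + 0.6(2.2) + 0.6(3.4) = 8.8
Eq. 4: 1.0(5.4) + 1.0(3.4) + 0.6(2.2) = 10.1
Eq. 5: 1.0(5.4) + 0.7(0.9) + 0.7(2.2) = 7.6
The controlling combination is 4, giving 10.1 kip/ft.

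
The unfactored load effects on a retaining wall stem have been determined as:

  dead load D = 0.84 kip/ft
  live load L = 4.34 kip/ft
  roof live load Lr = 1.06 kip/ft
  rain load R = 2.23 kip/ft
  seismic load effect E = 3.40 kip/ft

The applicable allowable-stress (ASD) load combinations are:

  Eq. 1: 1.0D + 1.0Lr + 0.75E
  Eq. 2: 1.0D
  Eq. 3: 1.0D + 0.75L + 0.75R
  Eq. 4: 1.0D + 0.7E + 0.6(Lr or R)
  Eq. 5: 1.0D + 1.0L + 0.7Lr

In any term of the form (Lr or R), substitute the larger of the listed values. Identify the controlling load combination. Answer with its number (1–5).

Combination 5

(Lr or R) → R = 2.23 kip/ft.
Eq. 1: 1.0(0.84) + 1.0(1.06) + 0.75(3.40) = 4.45
Eq. 2: 1.0(0.84) = 0.84
Eq. 3: 1.0(0.84) + 0.75(4.34) + 0.75(2.23) = 5.77
Eq. 4: 1.0(0.84) + 0.7(3.40) + 0.6(2.23) = 4.56
Eq. 5: 1.0(0.84) + 1.0(4.34) + 0.7(1.06) = 5.92
The largest value is 5.92 kip/ft from combination 5.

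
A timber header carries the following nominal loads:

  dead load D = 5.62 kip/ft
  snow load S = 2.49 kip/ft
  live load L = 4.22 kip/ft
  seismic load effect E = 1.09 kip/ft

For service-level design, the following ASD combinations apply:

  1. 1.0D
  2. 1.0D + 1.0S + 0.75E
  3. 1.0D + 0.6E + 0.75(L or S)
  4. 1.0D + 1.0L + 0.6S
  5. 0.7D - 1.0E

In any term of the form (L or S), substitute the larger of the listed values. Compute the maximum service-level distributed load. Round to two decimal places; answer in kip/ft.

(L or S) → L = 4.22 kip/ft.
1. 1.0(5.62) = 5.62
2. 1.0(5.62) + 1.0(2.49) + 0.75(1.09) = 5.62 + 2.49 + 0.82 = 8.93
3. 1.0(5.62) + 0.6(1.09) + 0.75(4.22) = 5.62 + 0.65 + 3.17 = 9.44
4. 1.0(5.62) + 1.0(4.22) + 0.6(2.49) = 5.62 + 4.22 + 1.49 = 11.33
5. 0.7(5.62) - 1.0(1.09) = 3.93 - 1.09 = 2.84
The controlling combination is 4, giving 11.33 kip/ft.

11.33 kip/ft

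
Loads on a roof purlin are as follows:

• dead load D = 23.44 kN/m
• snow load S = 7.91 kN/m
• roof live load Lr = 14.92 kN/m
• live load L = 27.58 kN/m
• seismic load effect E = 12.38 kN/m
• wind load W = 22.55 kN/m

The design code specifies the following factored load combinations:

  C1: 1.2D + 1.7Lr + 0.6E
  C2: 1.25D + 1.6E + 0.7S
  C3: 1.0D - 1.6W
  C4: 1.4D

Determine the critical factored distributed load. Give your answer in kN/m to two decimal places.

C1: 1.2(23.44) + 1.7(14.92) + 0.6(12.38) = 28.13 + 25.36 + 7.43 = 60.92
C2: 1.25(23.44) + 1.6(12.38) + 0.7(7.91) = 29.30 + 19.81 + 5.54 = 54.65
C3: 1.0(23.44) - 1.6(22.55) = 23.44 - 36.08 = -12.64
C4: 1.4(23.44) = 32.82
Maximum is from combination 1.

60.92 kN/m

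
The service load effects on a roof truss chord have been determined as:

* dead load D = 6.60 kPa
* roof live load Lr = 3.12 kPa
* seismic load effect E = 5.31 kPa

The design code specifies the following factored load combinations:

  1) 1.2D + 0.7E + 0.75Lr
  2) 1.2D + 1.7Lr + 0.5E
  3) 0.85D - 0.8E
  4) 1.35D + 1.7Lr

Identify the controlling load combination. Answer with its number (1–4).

1) 1.2(6.60) + 0.7(5.31) + 0.75(3.12) = 7.92 + 3.72 + 2.34 = 13.98
2) 1.2(6.60) + 1.7(3.12) + 0.5(5.31) = 7.92 + 5.30 + 2.66 = 15.88
3) 0.85(6.60) - 0.8(5.31) = 5.61 - 4.25 = 1.36
4) 1.35(6.60) + 1.7(3.12) = 8.91 + 5.30 = 14.21
The largest value is 15.88 kPa from combination 2.

Combination 2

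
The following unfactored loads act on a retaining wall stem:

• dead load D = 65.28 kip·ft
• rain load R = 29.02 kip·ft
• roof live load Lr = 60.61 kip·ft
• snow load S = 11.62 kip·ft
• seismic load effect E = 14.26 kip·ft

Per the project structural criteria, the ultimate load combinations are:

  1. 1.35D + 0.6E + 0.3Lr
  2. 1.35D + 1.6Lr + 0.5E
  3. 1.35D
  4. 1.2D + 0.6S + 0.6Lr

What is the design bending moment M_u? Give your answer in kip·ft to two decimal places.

192.23 kip·ft

1. 1.35(65.28) + 0.6(14.26) + 0.3(60.61) = 88.13 + 8.56 + 18.18 = 114.87
2. 1.35(65.28) + 1.6(60.61) + 0.5(14.26) = 192.23
3. 1.35(65.28) = 88.13
4. 1.2(65.28) + 0.6(11.62) + 0.6(60.61) = 121.67
The controlling combination is 2, giving 192.23 kip·ft.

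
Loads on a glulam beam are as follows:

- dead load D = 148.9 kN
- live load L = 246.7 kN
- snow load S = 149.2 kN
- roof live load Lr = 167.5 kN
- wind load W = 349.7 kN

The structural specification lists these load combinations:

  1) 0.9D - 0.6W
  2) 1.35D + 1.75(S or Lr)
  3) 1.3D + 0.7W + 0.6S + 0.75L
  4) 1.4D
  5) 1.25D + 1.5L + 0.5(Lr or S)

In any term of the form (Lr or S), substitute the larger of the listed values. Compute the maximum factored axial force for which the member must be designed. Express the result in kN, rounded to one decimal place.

712.9 kN

(S or Lr) → Lr = 167.5 kN; (Lr or S) → Lr = 167.5 kN.
1) 0.9(148.9) - 0.6(349.7) = 134.0 - 209.8 = -75.8
2) 1.35(148.9) + 1.75(167.5) = 201.0 + 293.1 = 494.1
3) 1.3(148.9) + 0.7(349.7) + 0.6(149.2) + 0.75(246.7) = 193.6 + 244.8 + 89.5 + 185.0 = 712.9
4) 1.4(148.9) = 208.5
5) 1.25(148.9) + 1.5(246.7) + 0.5(167.5) = 639.9
The controlling combination is 3, giving 712.9 kN.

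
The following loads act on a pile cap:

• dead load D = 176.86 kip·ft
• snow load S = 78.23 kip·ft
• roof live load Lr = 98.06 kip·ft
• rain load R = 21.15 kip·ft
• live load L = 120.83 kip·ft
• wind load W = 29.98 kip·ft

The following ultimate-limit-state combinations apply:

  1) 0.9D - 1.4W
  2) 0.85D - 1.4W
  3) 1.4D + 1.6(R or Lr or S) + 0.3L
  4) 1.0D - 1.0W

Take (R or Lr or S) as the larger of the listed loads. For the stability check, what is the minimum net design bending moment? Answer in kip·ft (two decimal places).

(R or Lr or S) → Lr = 98.06 kip·ft.
1) 0.9(176.86) - 1.4(29.98) = 159.17 - 41.97 = 117.20
2) 0.85(176.86) - 1.4(29.98) = 150.33 - 41.97 = 108.36
3) 1.4(176.86) + 1.6(98.06) + 0.3(120.83) = 247.60 + 156.90 + 36.25 = 440.75
4) 1.0(176.86) - 1.0(29.98) = 176.86 - 29.98 = 146.88
Combination 2 gives the minimum: 108.36 kip·ft.

108.36 kip·ft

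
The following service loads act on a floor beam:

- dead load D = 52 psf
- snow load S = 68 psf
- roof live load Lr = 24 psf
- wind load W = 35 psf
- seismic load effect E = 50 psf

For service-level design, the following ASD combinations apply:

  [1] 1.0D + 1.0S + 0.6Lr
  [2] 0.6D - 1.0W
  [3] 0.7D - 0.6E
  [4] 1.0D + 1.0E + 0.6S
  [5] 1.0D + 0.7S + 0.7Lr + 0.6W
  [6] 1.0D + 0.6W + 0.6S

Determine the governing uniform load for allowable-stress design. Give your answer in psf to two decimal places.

[1] 1.0(52) + 1.0(68) + 0.6(24) = 52.00 + 68.00 + 14.40 = 134.40
[2] 0.6(52) - 1.0(35) = 31.20 - 35.00 = -3.80
[3] 0.7(52) - 0.6(50) = 36.40 - 30.00 = 6.40
[4] 1.0(52) + 1.0(50) + 0.6(68) = 52.00 + 50.00 + 40.80 = 142.80
[5] 1.0(52) + 0.7(68) + 0.7(24) + 0.6(35) = 52.00 + 47.60 + 16.80 + 21.00 = 137.40
[6] 1.0(52) + 0.6(35) + 0.6(68) = 52.00 + 21.00 + 40.80 = 113.80
Combination 4 governs: q = 142.80 psf.

142.80 psf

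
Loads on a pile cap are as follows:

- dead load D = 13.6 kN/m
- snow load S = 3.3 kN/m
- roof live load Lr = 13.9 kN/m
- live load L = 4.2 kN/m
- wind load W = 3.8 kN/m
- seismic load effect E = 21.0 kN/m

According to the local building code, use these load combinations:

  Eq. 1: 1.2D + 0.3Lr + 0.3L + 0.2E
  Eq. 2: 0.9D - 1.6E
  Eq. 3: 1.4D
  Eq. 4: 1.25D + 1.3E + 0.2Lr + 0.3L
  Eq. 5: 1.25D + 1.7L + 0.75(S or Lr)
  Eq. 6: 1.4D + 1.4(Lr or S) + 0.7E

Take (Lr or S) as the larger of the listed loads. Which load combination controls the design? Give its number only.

Combination 6

(S or Lr) → Lr = 13.9 kN/m; (Lr or S) → Lr = 13.9 kN/m.
Eq. 1: 1.2(13.6) + 0.3(13.9) + 0.3(4.2) + 0.2(21.0) = 26.0
Eq. 2: 0.9(13.6) - 1.6(21.0) = -21.4
Eq. 3: 1.4(13.6) = 19.0
Eq. 4: 1.25(13.6) + 1.3(21.0) + 0.2(13.9) + 0.3(4.2) = 48.3
Eq. 5: 1.25(13.6) + 1.7(4.2) + 0.75(13.9) = 34.6
Eq. 6: 1.4(13.6) + 1.4(13.9) + 0.7(21.0) = 53.2
The largest value is 53.2 kN/m from combination 6.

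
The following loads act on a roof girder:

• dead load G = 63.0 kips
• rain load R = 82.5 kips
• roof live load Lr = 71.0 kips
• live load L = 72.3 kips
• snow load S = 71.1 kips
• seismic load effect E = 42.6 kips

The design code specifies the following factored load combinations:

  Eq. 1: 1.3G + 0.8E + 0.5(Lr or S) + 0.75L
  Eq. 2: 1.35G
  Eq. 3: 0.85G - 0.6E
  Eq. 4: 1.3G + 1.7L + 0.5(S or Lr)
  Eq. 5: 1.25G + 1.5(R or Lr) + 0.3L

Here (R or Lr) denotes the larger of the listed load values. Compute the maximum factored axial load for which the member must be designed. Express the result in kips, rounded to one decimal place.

(Lr or S) → S = 71.1 kips; (S or Lr) → S = 71.1 kips; (R or Lr) → R = 82.5 kips.
Eq. 1: 1.3(63.0) + 0.8(42.6) + 0.5(71.1) + 0.75(72.3) = 81.9 + 34.1 + 35.6 + 54.2 = 205.8
Eq. 2: 1.35(63.0) = 85.1
Eq. 3: 0.85(63.0) - 0.6(42.6) = 53.6 - 25.6 = 28.0
Eq. 4: 1.3(63.0) + 1.7(72.3) + 0.5(71.1) = 81.9 + 122.9 + 35.6 = 240.4
Eq. 5: 1.25(63.0) + 1.5(82.5) + 0.3(72.3) = 224.2
Combination 4 governs: P_u = 240.4 kips.

240.4 kips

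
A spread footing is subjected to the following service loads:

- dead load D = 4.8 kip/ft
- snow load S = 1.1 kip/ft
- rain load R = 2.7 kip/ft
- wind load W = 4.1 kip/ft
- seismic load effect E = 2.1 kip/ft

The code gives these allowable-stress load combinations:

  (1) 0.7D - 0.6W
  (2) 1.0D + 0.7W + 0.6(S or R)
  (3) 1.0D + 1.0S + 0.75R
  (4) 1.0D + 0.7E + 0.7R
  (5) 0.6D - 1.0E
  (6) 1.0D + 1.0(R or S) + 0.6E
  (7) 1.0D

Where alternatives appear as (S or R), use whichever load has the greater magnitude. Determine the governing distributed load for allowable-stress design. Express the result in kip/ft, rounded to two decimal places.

(S or R) → R = 2.7 kip/ft; (R or S) → R = 2.7 kip/ft.
(1) 0.7(4.8) - 0.6(4.1) = 0.90
(2) 1.0(4.8) + 0.7(4.1) + 0.6(2.7) = 9.29
(3) 1.0(4.8) + 1.0(1.1) + 0.75(2.7) = 7.93
(4) 1.0(4.8) + 0.7(2.1) + 0.7(2.7) = 8.16
(5) 0.6(4.8) - 1.0(2.1) = 0.78
(6) 1.0(4.8) + 1.0(2.7) + 0.6(2.1) = 8.76
(7) 1.0(4.8) = 4.80
Maximum is from combination 2.

9.29 kip/ft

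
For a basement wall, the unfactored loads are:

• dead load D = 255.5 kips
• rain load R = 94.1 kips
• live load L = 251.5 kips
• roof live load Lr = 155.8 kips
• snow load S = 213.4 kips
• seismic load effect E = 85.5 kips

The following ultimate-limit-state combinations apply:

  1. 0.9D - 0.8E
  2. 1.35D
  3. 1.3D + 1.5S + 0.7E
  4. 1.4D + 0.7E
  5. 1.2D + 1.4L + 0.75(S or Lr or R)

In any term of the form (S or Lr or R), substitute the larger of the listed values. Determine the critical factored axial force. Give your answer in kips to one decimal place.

(S or Lr or R) → S = 213.4 kips.
1. 0.9(255.5) - 0.8(85.5) = 230.0 - 68.4 = 161.6
2. 1.35(255.5) = 344.9
3. 1.3(255.5) + 1.5(213.4) + 0.7(85.5) = 712.1
4. 1.4(255.5) + 0.7(85.5) = 357.7 + 59.9 = 417.6
5. 1.2(255.5) + 1.4(251.5) + 0.75(213.4) = 306.6 + 352.1 + 160.1 = 818.8
Maximum is from combination 5.

818.8 kips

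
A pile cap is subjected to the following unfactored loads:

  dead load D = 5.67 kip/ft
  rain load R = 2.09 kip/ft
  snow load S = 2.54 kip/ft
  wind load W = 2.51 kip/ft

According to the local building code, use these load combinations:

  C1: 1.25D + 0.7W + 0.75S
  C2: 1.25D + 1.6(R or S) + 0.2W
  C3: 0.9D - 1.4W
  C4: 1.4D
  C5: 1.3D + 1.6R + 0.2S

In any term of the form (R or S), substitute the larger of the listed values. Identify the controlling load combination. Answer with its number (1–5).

(R or S) → S = 2.54 kip/ft.
C1: 1.25(5.67) + 0.7(2.51) + 0.75(2.54) = 10.75
C2: 1.25(5.67) + 1.6(2.54) + 0.2(2.51) = 7.09 + 4.06 + 0.50 = 11.65
C3: 0.9(5.67) - 1.4(2.51) = 5.10 - 3.51 = 1.59
C4: 1.4(5.67) = 7.94
C5: 1.3(5.67) + 1.6(2.09) + 0.2(2.54) = 7.37 + 3.34 + 0.51 = 11.22
The largest value is 11.65 kip/ft from combination 2.

Combination 2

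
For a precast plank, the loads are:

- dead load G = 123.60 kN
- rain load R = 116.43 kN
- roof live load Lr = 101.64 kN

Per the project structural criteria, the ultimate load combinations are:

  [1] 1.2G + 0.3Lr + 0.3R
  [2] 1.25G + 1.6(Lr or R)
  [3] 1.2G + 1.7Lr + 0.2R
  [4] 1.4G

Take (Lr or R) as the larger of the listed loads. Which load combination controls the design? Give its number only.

Combination 3

(Lr or R) → R = 116.43 kN.
[1] 1.2(123.60) + 0.3(101.64) + 0.3(116.43) = 148.32 + 30.49 + 34.93 = 213.74
[2] 1.25(123.60) + 1.6(116.43) = 154.50 + 186.29 = 340.79
[3] 1.2(123.60) + 1.7(101.64) + 0.2(116.43) = 344.39
[4] 1.4(123.60) = 173.04
The largest value is 344.39 kN from combination 3.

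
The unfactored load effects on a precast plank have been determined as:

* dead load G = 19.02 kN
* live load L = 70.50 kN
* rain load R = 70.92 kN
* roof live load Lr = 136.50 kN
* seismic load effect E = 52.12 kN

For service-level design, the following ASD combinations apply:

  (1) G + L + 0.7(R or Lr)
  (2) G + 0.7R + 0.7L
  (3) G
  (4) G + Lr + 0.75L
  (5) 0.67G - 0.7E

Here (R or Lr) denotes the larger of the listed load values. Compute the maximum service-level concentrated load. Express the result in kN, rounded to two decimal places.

208.40 kN

(R or Lr) → Lr = 136.50 kN.
(1) 1.0(19.02) + 1.0(70.50) + 0.7(136.50) = 19.02 + 70.50 + 95.55 = 185.07
(2) 1.0(19.02) + 0.7(70.92) + 0.7(70.50) = 19.02 + 49.64 + 49.35 = 118.01
(3) 1.0(19.02) = 19.02
(4) 1.0(19.02) + 1.0(136.50) + 0.75(70.50) = 19.02 + 136.50 + 52.88 = 208.40
(5) 0.67(19.02) - 0.7(52.12) = 12.74 - 36.48 = -23.74
Maximum is from combination 4.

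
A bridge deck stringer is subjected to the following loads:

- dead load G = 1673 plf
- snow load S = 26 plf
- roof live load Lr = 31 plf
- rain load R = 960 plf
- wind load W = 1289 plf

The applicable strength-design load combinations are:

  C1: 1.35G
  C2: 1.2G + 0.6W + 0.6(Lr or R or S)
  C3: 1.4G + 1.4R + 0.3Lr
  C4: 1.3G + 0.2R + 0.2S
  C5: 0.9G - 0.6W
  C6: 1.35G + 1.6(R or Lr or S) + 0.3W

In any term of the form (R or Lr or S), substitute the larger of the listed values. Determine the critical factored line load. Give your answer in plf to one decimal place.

(Lr or R or S) → R = 960 plf; (R or Lr or S) → R = 960 plf.
C1: 1.35(1673) = 2258.6
C2: 1.2(1673) + 0.6(1289) + 0.6(960) = 2007.6 + 773.4 + 576.0 = 3357.0
C3: 1.4(1673) + 1.4(960) + 0.3(31) = 2342.2 + 1344.0 + 9.3 = 3695.5
C4: 1.3(1673) + 0.2(960) + 0.2(26) = 2174.9 + 192.0 + 5.2 = 2372.1
C5: 0.9(1673) - 0.6(1289) = 1505.7 - 773.4 = 732.3
C6: 1.35(1673) + 1.6(960) + 0.3(1289) = 2258.6 + 1536.0 + 386.7 = 4181.3
Combination 6 governs: w_u = 4181.3 plf.

4181.3 plf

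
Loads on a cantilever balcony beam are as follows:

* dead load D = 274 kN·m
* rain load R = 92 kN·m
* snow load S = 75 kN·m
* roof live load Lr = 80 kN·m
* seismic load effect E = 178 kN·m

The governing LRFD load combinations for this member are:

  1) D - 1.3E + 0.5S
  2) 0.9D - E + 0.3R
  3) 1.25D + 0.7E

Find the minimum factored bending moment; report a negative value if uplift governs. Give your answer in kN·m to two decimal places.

1) 1.0(274) - 1.3(178) + 0.5(75) = 274.00 - 231.40 + 37.50 = 80.10
2) 0.9(274) - 1.0(178) + 0.3(92) = 246.60 - 178.00 + 27.60 = 96.20
3) 1.25(274) + 0.7(178) = 342.50 + 124.60 = 467.10
Combination 1 gives the minimum: 80.10 kN·m.

80.10 kN·m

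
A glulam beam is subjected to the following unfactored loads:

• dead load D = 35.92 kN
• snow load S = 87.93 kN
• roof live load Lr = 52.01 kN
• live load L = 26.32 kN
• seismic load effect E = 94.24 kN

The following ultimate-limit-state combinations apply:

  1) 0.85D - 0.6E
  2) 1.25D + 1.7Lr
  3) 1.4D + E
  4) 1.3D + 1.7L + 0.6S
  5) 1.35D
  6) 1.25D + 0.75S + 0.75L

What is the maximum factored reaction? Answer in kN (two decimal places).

144.53 kN

1) 0.85(35.92) - 0.6(94.24) = 30.53 - 56.54 = -26.01
2) 1.25(35.92) + 1.7(52.01) = 44.90 + 88.42 = 133.32
3) 1.4(35.92) + 1.0(94.24) = 50.29 + 94.24 = 144.53
4) 1.3(35.92) + 1.7(26.32) + 0.6(87.93) = 46.70 + 44.74 + 52.76 = 144.20
5) 1.35(35.92) = 48.49
6) 1.25(35.92) + 0.75(87.93) + 0.75(26.32) = 44.90 + 65.95 + 19.74 = 130.59
The controlling combination is 3, giving 144.53 kN.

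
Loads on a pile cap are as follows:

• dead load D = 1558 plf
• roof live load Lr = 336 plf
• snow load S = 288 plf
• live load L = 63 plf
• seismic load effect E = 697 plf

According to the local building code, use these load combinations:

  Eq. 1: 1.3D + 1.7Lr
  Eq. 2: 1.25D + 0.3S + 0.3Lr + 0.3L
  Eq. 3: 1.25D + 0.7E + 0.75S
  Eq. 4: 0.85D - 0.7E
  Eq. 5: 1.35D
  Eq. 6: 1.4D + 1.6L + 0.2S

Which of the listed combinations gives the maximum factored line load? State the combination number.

Combination 3

Eq. 1: 1.3(1558) + 1.7(336) = 2025.40 + 571.20 = 2596.60
Eq. 2: 1.25(1558) + 0.3(288) + 0.3(336) + 0.3(63) = 1947.50 + 86.40 + 100.80 + 18.90 = 2153.60
Eq. 3: 1.25(1558) + 0.7(697) + 0.75(288) = 1947.50 + 487.90 + 216.00 = 2651.40
Eq. 4: 0.85(1558) - 0.7(697) = 1324.30 - 487.90 = 836.40
Eq. 5: 1.35(1558) = 2103.30
Eq. 6: 1.4(1558) + 1.6(63) + 0.2(288) = 2181.20 + 100.80 + 57.60 = 2339.60
The largest value is 2651.40 plf from combination 3.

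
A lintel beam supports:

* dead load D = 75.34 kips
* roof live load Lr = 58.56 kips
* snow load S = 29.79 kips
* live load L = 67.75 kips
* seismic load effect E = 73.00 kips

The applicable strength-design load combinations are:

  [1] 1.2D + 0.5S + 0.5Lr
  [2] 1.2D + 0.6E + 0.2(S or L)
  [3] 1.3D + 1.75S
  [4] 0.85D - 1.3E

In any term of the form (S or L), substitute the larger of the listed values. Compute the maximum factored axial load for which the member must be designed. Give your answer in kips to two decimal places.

(S or L) → L = 67.75 kips.
[1] 1.2(75.34) + 0.5(29.79) + 0.5(58.56) = 134.58
[2] 1.2(75.34) + 0.6(73.00) + 0.2(67.75) = 147.76
[3] 1.3(75.34) + 1.75(29.79) = 150.07
[4] 0.85(75.34) - 1.3(73.00) = -30.86
Combination 3 governs: P_u = 150.07 kips.

150.07 kips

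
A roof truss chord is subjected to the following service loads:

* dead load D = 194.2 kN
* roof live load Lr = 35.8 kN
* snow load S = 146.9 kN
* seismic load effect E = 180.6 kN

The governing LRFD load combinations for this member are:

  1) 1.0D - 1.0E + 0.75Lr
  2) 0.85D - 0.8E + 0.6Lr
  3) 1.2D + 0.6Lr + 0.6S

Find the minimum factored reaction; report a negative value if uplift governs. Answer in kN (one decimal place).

1) 1.0(194.2) - 1.0(180.6) + 0.75(35.8) = 194.2 - 180.6 + 26.9 = 40.5
2) 0.85(194.2) - 0.8(180.6) + 0.6(35.8) = 165.1 - 144.5 + 21.5 = 42.1
3) 1.2(194.2) + 0.6(35.8) + 0.6(146.9) = 342.7
Combination 1 gives the minimum: 40.5 kN.

40.5 kN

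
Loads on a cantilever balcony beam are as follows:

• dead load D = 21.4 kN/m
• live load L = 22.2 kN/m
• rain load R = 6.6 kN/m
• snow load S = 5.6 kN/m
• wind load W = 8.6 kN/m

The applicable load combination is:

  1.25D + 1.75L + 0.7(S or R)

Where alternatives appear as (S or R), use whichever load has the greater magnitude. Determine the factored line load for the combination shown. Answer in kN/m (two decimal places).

70.22 kN/m

(S or R) → R = 6.6 kN/m.
1.25(21.4) + 1.75(22.2) + 0.7(6.6) = 26.75 + 38.85 + 4.62 = 70.22
w_u = 70.22 kN/m.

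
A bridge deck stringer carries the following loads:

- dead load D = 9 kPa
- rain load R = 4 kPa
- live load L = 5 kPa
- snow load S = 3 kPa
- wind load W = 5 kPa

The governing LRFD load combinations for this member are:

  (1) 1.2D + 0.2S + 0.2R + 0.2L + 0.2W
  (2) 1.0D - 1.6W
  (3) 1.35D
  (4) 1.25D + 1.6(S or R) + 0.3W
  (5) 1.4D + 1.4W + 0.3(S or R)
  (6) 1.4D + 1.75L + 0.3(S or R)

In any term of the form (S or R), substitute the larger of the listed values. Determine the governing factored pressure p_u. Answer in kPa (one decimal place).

(S or R) → R = 4 kPa.
(1) 1.2(9) + 0.2(3) + 0.2(4) + 0.2(5) + 0.2(5) = 14.2
(2) 1.0(9) - 1.6(5) = 1.0
(3) 1.35(9) = 12.2
(4) 1.25(9) + 1.6(4) + 0.3(5) = 19.2
(5) 1.4(9) + 1.4(5) + 0.3(4) = 20.8
(6) 1.4(9) + 1.75(5) + 0.3(4) = 22.6
Combination 6 governs: p_u = 22.6 kPa.

22.6 kPa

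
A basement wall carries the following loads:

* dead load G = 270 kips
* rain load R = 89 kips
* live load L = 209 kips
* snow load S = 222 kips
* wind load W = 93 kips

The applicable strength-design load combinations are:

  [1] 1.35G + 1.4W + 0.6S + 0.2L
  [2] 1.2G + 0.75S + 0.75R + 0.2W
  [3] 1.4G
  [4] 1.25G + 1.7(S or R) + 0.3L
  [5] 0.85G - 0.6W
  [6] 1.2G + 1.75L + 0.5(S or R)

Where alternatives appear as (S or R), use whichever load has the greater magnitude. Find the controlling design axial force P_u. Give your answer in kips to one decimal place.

800.8 kips

(S or R) → S = 222 kips.
[1] 1.35(270) + 1.4(93) + 0.6(222) + 0.2(209) = 364.5 + 130.2 + 133.2 + 41.8 = 669.7
[2] 1.2(270) + 0.75(222) + 0.75(89) + 0.2(93) = 324.0 + 166.5 + 66.8 + 18.6 = 575.9
[3] 1.4(270) = 378.0
[4] 1.25(270) + 1.7(222) + 0.3(209) = 337.5 + 377.4 + 62.7 = 777.6
[5] 0.85(270) - 0.6(93) = 229.5 - 55.8 = 173.7
[6] 1.2(270) + 1.75(209) + 0.5(222) = 324.0 + 365.8 + 111.0 = 800.8
Maximum is from combination 6.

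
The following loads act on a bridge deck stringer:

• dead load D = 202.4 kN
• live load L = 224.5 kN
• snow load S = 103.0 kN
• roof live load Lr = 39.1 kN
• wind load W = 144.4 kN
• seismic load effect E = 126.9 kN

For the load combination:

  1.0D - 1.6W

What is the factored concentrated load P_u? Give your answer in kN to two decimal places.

1.0(202.4) - 1.6(144.4) = -28.64
P_u = -28.64 kN.

-28.64 kN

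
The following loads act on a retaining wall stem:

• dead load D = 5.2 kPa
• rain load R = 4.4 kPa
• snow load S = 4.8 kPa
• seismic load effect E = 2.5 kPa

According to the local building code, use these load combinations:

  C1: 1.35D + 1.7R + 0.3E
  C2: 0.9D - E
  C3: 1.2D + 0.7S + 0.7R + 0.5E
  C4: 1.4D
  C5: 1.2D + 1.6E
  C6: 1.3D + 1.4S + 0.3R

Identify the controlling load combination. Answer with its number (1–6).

Combination 1

C1: 1.35(5.2) + 1.7(4.4) + 0.3(2.5) = 7.02 + 7.48 + 0.75 = 15.25
C2: 0.9(5.2) - 1.0(2.5) = 4.68 - 2.50 = 2.18
C3: 1.2(5.2) + 0.7(4.8) + 0.7(4.4) + 0.5(2.5) = 6.24 + 3.36 + 3.08 + 1.25 = 13.93
C4: 1.4(5.2) = 7.28
C5: 1.2(5.2) + 1.6(2.5) = 6.24 + 4.00 = 10.24
C6: 1.3(5.2) + 1.4(4.8) + 0.3(4.4) = 6.76 + 6.72 + 1.32 = 14.80
The largest value is 15.25 kPa from combination 1.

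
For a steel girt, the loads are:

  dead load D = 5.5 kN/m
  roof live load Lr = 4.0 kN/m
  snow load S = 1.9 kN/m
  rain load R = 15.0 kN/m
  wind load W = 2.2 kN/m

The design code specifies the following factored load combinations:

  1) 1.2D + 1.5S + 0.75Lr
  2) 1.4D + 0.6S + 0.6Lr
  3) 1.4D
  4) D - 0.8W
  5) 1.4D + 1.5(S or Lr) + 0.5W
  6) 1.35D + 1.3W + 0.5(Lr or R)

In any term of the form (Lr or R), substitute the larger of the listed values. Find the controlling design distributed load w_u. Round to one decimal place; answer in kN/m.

17.8 kN/m

(S or Lr) → Lr = 4.0 kN/m; (Lr or R) → R = 15.0 kN/m.
1) 1.2(5.5) + 1.5(1.9) + 0.75(4.0) = 6.6 + 2.9 + 3.0 = 12.5
2) 1.4(5.5) + 0.6(1.9) + 0.6(4.0) = 7.7 + 1.1 + 2.4 = 11.2
3) 1.4(5.5) = 7.7
4) 1.0(5.5) - 0.8(2.2) = 5.5 - 1.8 = 3.7
5) 1.4(5.5) + 1.5(4.0) + 0.5(2.2) = 7.7 + 6.0 + 1.1 = 14.8
6) 1.35(5.5) + 1.3(2.2) + 0.5(15.0) = 7.4 + 2.9 + 7.5 = 17.8
Maximum is from combination 6.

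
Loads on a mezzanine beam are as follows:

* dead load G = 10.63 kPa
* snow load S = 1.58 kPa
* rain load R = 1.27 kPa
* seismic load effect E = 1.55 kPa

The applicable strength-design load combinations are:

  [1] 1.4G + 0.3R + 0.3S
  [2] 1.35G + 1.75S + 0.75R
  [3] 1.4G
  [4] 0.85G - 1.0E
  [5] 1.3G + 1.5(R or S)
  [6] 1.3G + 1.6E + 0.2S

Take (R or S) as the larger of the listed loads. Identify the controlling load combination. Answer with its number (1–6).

(R or S) → S = 1.58 kPa.
[1] 1.4(10.63) + 0.3(1.27) + 0.3(1.58) = 15.74
[2] 1.35(10.63) + 1.75(1.58) + 0.75(1.27) = 14.35 + 2.77 + 0.95 = 18.07
[3] 1.4(10.63) = 14.88
[4] 0.85(10.63) - 1.0(1.55) = 9.04 - 1.55 = 7.49
[5] 1.3(10.63) + 1.5(1.58) = 13.82 + 2.37 = 16.19
[6] 1.3(10.63) + 1.6(1.55) + 0.2(1.58) = 13.82 + 2.48 + 0.32 = 16.62
The largest value is 18.07 kPa from combination 2.

Combination 2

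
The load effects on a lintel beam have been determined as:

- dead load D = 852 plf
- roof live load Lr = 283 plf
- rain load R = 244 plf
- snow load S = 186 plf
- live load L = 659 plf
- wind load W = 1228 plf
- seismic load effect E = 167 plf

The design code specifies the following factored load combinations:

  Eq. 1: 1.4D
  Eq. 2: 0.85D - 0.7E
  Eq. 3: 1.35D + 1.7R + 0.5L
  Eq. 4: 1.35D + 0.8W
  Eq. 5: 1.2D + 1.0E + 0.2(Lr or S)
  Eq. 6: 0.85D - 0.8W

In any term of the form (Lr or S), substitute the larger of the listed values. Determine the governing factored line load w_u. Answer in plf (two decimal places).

2132.60 plf

(Lr or S) → Lr = 283 plf.
Eq. 1: 1.4(852) = 1192.80
Eq. 2: 0.85(852) - 0.7(167) = 724.20 - 116.90 = 607.30
Eq. 3: 1.35(852) + 1.7(244) + 0.5(659) = 1150.20 + 414.80 + 329.50 = 1894.50
Eq. 4: 1.35(852) + 0.8(1228) = 1150.20 + 982.40 = 2132.60
Eq. 5: 1.2(852) + 1.0(167) + 0.2(283) = 1022.40 + 167.00 + 56.60 = 1246.00
Eq. 6: 0.85(852) - 0.8(1228) = 724.20 - 982.40 = -258.20
Combination 4 governs: w_u = 2132.60 plf.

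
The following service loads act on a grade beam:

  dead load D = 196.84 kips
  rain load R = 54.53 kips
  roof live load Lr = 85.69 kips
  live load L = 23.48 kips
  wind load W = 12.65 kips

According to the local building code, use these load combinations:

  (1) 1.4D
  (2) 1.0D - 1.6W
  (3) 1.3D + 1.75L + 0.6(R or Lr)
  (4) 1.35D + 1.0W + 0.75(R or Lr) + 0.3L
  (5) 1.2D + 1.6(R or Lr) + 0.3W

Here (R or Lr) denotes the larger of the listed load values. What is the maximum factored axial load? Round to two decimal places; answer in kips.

377.11 kips

(R or Lr) → Lr = 85.69 kips.
(1) 1.4(196.84) = 275.58
(2) 1.0(196.84) - 1.6(12.65) = 196.84 - 20.24 = 176.60
(3) 1.3(196.84) + 1.75(23.48) + 0.6(85.69) = 348.40
(4) 1.35(196.84) + 1.0(12.65) + 0.75(85.69) + 0.3(23.48) = 349.70
(5) 1.2(196.84) + 1.6(85.69) + 0.3(12.65) = 236.21 + 137.10 + 3.80 = 377.11
Combination 5 governs: P_u = 377.11 kips.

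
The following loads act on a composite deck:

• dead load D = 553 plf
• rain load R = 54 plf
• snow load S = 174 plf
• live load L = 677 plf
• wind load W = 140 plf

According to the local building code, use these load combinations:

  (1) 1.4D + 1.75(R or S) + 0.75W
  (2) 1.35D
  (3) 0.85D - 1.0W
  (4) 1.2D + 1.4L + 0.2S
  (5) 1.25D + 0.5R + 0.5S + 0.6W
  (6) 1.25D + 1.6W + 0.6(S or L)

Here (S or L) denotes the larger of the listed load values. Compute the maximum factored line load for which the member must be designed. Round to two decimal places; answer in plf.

1646.20 plf

(R or S) → S = 174 plf; (S or L) → L = 677 plf.
(1) 1.4(553) + 1.75(174) + 0.75(140) = 1183.70
(2) 1.35(553) = 746.55
(3) 0.85(553) - 1.0(140) = 330.05
(4) 1.2(553) + 1.4(677) + 0.2(174) = 1646.20
(5) 1.25(553) + 0.5(54) + 0.5(174) + 0.6(140) = 889.25
(6) 1.25(553) + 1.6(140) + 0.6(677) = 1321.45
The controlling combination is 4, giving 1646.20 plf.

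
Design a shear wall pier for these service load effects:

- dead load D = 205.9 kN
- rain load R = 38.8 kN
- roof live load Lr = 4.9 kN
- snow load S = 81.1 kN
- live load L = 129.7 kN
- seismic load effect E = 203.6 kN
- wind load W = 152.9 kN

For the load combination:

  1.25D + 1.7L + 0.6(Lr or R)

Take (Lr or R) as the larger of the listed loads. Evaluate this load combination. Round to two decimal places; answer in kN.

501.15 kN

(Lr or R) → R = 38.8 kN.
1.25(205.9) + 1.7(129.7) + 0.6(38.8) = 257.38 + 220.49 + 23.28 = 501.15
V_u = 501.15 kN.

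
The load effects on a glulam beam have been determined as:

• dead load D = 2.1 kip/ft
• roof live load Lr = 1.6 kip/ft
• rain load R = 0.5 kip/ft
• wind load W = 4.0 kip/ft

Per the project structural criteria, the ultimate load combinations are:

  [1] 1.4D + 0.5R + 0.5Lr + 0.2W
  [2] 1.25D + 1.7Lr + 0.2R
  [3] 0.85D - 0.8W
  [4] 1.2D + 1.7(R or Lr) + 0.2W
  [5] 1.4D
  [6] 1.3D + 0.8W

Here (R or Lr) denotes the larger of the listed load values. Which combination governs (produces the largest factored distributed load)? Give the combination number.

(R or Lr) → Lr = 1.6 kip/ft.
[1] 1.4(2.1) + 0.5(0.5) + 0.5(1.6) + 0.2(4.0) = 2.94 + 0.25 + 0.80 + 0.80 = 4.79
[2] 1.25(2.1) + 1.7(1.6) + 0.2(0.5) = 2.63 + 2.72 + 0.10 = 5.45
[3] 0.85(2.1) - 0.8(4.0) = -1.42
[4] 1.2(2.1) + 1.7(1.6) + 0.2(4.0) = 2.52 + 2.72 + 0.80 = 6.04
[5] 1.4(2.1) = 2.94
[6] 1.3(2.1) + 0.8(4.0) = 2.73 + 3.20 = 5.93
The largest value is 6.04 kip/ft from combination 4.

Combination 4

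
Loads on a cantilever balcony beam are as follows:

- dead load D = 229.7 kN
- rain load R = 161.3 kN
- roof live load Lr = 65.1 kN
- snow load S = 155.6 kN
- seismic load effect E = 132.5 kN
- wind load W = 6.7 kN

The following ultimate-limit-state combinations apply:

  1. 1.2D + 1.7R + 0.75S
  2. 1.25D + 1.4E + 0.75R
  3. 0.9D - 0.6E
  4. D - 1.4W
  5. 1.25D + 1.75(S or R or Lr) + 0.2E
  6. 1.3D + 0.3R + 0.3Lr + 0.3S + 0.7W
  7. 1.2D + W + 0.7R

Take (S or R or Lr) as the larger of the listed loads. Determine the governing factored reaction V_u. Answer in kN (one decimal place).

666.6 kN

(S or R or Lr) → R = 161.3 kN.
1. 1.2(229.7) + 1.7(161.3) + 0.75(155.6) = 666.6
2. 1.25(229.7) + 1.4(132.5) + 0.75(161.3) = 287.1 + 185.5 + 121.0 = 593.6
3. 0.9(229.7) - 0.6(132.5) = 206.7 - 79.5 = 127.2
4. 1.0(229.7) - 1.4(6.7) = 229.7 - 9.4 = 220.3
5. 1.25(229.7) + 1.75(161.3) + 0.2(132.5) = 287.1 + 282.3 + 26.5 = 595.9
6. 1.3(229.7) + 0.3(161.3) + 0.3(65.1) + 0.3(155.6) + 0.7(6.7) = 298.6 + 48.4 + 19.5 + 46.7 + 4.7 = 417.9
7. 1.2(229.7) + 1.0(6.7) + 0.7(161.3) = 395.3
The controlling combination is 1, giving 666.6 kN.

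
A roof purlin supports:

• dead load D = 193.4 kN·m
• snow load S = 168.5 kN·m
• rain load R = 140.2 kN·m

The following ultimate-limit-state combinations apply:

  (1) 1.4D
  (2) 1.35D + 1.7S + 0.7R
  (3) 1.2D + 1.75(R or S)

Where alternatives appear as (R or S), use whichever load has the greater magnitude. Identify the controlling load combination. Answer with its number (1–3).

Combination 2

(R or S) → S = 168.5 kN·m.
(1) 1.4(193.4) = 270.76
(2) 1.35(193.4) + 1.7(168.5) + 0.7(140.2) = 261.09 + 286.45 + 98.14 = 645.68
(3) 1.2(193.4) + 1.75(168.5) = 232.08 + 294.88 = 526.96
The largest value is 645.68 kN·m from combination 2.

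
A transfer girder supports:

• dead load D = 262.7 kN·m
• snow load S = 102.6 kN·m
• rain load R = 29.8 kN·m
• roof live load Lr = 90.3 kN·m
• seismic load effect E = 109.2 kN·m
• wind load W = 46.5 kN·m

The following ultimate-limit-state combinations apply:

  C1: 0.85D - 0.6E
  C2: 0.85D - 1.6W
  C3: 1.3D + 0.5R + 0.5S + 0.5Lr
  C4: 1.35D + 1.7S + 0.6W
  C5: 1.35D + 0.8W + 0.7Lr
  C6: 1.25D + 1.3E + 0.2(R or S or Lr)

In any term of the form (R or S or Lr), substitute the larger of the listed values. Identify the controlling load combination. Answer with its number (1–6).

(R or S or Lr) → S = 102.6 kN·m.
C1: 0.85(262.7) - 0.6(109.2) = 223.30 - 65.52 = 157.78
C2: 0.85(262.7) - 1.6(46.5) = 223.30 - 74.40 = 148.90
C3: 1.3(262.7) + 0.5(29.8) + 0.5(102.6) + 0.5(90.3) = 341.51 + 14.90 + 51.30 + 45.15 = 452.86
C4: 1.35(262.7) + 1.7(102.6) + 0.6(46.5) = 354.65 + 174.42 + 27.90 = 556.97
C5: 1.35(262.7) + 0.8(46.5) + 0.7(90.3) = 354.65 + 37.20 + 63.21 = 455.06
C6: 1.25(262.7) + 1.3(109.2) + 0.2(102.6) = 328.38 + 141.96 + 20.52 = 490.86
The largest value is 556.97 kN·m from combination 4.

Combination 4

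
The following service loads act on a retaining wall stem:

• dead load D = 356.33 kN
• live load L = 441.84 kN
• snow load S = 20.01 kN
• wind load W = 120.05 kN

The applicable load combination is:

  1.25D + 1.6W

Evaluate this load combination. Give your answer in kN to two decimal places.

637.49 kN

1.25(356.33) + 1.6(120.05) = 445.41 + 192.08 = 637.49
N_u = 637.49 kN.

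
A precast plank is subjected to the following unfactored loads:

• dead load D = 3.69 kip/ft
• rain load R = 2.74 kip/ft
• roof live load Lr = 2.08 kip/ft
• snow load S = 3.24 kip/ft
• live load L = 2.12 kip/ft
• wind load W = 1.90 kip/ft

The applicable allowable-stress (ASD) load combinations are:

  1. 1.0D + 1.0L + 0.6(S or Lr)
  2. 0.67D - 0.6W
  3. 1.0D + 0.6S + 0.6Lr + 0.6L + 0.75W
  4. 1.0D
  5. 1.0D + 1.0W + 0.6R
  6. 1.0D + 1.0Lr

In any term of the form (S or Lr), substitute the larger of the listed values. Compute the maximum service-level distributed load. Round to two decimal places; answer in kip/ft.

9.58 kip/ft

(S or Lr) → S = 3.24 kip/ft.
1. 1.0(3.69) + 1.0(2.12) + 0.6(3.24) = 7.75
2. 0.67(3.69) - 0.6(1.90) = 1.33
3. 1.0(3.69) + 0.6(3.24) + 0.6(2.08) + 0.6(2.12) + 0.75(1.90) = 9.58
4. 1.0(3.69) = 3.69
5. 1.0(3.69) + 1.0(1.90) + 0.6(2.74) = 7.23
6. 1.0(3.69) + 1.0(2.08) = 5.77
Combination 3 governs: w = 9.58 kip/ft.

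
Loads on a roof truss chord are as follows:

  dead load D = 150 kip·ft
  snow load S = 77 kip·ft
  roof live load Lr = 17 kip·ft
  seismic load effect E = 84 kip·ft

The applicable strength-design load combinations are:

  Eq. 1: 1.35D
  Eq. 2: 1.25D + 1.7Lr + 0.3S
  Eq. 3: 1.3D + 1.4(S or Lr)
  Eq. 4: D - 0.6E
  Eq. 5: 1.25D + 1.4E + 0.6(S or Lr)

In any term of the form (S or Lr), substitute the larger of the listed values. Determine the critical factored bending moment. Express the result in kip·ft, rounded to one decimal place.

(S or Lr) → S = 77 kip·ft.
Eq. 1: 1.35(150) = 202.5
Eq. 2: 1.25(150) + 1.7(17) + 0.3(77) = 187.5 + 28.9 + 23.1 = 239.5
Eq. 3: 1.3(150) + 1.4(77) = 195.0 + 107.8 = 302.8
Eq. 4: 1.0(150) - 0.6(84) = 150.0 - 50.4 = 99.6
Eq. 5: 1.25(150) + 1.4(84) + 0.6(77) = 187.5 + 117.6 + 46.2 = 351.3
The controlling combination is 5, giving 351.3 kip·ft.

351.3 kip·ft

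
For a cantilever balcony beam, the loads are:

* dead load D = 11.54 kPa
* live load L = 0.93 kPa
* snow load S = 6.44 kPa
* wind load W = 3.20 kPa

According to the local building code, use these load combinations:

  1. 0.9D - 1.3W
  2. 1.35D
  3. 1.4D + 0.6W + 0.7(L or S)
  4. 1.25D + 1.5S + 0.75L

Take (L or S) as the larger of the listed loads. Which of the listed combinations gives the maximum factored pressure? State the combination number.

Combination 4

(L or S) → S = 6.44 kPa.
1. 0.9(11.54) - 1.3(3.20) = 10.39 - 4.16 = 6.23
2. 1.35(11.54) = 15.58
3. 1.4(11.54) + 0.6(3.20) + 0.7(6.44) = 22.58
4. 1.25(11.54) + 1.5(6.44) + 0.75(0.93) = 24.78
The largest value is 24.78 kPa from combination 4.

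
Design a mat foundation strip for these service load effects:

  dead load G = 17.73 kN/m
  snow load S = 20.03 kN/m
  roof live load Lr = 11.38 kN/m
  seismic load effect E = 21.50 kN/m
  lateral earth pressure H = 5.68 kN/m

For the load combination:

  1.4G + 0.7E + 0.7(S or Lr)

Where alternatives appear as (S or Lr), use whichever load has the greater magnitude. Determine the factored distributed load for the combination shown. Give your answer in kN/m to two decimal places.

(S or Lr) → S = 20.03 kN/m.
1.4(17.73) + 0.7(21.50) + 0.7(20.03) = 53.89
w_u = 53.89 kN/m.

53.89 kN/m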